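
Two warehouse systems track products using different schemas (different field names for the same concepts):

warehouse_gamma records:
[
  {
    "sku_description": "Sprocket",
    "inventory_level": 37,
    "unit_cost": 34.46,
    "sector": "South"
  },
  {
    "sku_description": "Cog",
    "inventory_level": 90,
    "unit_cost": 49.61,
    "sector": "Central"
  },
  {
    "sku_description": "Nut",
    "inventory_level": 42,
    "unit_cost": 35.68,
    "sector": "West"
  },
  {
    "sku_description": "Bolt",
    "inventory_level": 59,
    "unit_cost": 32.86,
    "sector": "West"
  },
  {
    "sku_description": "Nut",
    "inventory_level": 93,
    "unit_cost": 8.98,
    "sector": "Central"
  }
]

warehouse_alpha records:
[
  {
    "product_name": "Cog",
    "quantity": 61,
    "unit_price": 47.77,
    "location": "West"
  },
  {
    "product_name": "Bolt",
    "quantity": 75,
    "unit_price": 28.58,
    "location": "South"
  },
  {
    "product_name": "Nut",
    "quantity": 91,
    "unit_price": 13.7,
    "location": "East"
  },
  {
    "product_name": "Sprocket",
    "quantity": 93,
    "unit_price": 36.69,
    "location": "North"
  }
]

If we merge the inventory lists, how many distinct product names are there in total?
4

Schema mapping: "sku_description" (warehouse_gamma) = "product_name" (warehouse_alpha) = product name

Products in warehouse_gamma: ['Bolt', 'Cog', 'Nut', 'Sprocket']
Products in warehouse_alpha: ['Bolt', 'Cog', 'Nut', 'Sprocket']

Union (unique products): ['Bolt', 'Cog', 'Nut', 'Sprocket']
Count: 4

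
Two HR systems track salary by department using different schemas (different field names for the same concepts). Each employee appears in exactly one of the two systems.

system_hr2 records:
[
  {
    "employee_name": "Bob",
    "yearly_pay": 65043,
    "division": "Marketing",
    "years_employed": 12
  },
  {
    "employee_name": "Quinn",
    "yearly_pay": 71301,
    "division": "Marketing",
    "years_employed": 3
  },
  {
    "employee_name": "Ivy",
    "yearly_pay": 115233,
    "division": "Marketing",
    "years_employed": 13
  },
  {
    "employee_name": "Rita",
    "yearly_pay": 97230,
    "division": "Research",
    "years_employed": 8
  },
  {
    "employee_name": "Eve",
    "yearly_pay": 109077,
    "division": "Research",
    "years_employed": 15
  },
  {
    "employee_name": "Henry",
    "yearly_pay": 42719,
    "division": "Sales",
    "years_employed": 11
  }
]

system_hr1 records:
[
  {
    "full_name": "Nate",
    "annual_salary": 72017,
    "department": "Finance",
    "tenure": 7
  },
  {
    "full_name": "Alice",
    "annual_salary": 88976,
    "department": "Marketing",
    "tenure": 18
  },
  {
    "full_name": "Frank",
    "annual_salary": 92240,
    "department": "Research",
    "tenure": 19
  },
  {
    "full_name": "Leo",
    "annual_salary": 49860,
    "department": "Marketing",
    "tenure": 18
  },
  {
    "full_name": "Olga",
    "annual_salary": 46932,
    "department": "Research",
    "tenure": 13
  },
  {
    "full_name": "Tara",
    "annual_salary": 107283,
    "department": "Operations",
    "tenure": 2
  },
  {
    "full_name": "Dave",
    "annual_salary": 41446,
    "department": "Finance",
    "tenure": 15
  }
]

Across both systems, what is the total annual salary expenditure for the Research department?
345479

Schema mappings:
- "division" (system_hr2) = "department" (system_hr1) = department
- "yearly_pay" (system_hr2) = "annual_salary" (system_hr1) = salary

Research salaries from system_hr2: 206307
Research salaries from system_hr1: 139172

Total: 206307 + 139172 = 345479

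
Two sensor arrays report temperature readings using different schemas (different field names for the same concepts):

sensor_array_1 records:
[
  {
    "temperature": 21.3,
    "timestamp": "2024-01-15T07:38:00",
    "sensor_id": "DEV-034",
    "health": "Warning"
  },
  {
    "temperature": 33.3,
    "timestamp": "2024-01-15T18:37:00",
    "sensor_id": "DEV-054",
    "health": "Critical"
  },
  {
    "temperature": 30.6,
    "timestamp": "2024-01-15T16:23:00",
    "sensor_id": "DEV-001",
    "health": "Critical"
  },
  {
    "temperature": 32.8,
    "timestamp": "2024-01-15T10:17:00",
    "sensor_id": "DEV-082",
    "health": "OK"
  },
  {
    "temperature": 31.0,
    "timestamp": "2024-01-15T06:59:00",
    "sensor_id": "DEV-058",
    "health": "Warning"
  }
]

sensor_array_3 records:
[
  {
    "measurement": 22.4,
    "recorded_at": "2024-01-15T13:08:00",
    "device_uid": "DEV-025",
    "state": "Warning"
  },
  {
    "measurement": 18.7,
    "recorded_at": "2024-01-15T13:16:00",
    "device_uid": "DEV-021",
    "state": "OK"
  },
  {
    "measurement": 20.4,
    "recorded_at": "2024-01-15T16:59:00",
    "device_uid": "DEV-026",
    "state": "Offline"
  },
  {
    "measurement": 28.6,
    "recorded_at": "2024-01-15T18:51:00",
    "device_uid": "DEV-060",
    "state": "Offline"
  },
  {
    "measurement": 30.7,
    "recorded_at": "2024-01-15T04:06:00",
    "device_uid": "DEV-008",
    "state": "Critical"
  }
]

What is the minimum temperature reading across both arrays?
18.7

Schema mapping: "temperature" (sensor_array_1) = "measurement" (sensor_array_3) = temperature reading

Minimum in sensor_array_1: 21.3
Minimum in sensor_array_3: 18.7

Overall minimum: min(21.3, 18.7) = 18.7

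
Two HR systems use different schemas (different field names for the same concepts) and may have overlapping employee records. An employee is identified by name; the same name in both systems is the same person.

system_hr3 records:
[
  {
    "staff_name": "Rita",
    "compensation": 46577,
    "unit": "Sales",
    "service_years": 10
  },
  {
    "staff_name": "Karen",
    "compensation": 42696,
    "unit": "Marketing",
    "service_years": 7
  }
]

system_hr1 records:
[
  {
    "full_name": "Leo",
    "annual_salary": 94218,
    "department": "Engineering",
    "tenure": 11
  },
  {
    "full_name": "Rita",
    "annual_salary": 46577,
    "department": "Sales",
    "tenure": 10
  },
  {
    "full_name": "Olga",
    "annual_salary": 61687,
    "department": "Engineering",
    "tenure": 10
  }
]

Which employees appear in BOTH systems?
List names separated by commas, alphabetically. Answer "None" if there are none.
Rita

Schema mapping: "staff_name" (system_hr3) = "full_name" (system_hr1) = employee name

Names in system_hr3: ['Karen', 'Rita']
Names in system_hr1: ['Leo', 'Olga', 'Rita']

Intersection: ['Rita']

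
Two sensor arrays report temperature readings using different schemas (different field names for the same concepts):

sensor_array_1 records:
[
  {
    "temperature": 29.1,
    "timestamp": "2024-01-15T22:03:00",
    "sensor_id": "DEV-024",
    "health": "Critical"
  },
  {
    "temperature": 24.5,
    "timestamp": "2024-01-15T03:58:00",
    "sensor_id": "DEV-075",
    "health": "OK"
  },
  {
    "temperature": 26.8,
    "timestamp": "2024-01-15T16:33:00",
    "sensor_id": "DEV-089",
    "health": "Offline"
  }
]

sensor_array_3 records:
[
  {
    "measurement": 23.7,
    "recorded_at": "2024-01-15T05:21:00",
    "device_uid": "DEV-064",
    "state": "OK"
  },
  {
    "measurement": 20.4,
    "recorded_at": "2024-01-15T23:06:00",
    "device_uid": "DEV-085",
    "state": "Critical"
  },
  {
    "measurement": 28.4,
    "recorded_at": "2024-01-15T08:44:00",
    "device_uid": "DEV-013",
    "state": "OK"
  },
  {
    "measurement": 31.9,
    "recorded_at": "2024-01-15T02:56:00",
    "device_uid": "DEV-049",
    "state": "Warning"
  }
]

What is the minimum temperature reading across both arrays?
20.4

Schema mapping: "temperature" (sensor_array_1) = "measurement" (sensor_array_3) = temperature reading

Minimum in sensor_array_1: 24.5
Minimum in sensor_array_3: 20.4

Overall minimum: min(24.5, 20.4) = 20.4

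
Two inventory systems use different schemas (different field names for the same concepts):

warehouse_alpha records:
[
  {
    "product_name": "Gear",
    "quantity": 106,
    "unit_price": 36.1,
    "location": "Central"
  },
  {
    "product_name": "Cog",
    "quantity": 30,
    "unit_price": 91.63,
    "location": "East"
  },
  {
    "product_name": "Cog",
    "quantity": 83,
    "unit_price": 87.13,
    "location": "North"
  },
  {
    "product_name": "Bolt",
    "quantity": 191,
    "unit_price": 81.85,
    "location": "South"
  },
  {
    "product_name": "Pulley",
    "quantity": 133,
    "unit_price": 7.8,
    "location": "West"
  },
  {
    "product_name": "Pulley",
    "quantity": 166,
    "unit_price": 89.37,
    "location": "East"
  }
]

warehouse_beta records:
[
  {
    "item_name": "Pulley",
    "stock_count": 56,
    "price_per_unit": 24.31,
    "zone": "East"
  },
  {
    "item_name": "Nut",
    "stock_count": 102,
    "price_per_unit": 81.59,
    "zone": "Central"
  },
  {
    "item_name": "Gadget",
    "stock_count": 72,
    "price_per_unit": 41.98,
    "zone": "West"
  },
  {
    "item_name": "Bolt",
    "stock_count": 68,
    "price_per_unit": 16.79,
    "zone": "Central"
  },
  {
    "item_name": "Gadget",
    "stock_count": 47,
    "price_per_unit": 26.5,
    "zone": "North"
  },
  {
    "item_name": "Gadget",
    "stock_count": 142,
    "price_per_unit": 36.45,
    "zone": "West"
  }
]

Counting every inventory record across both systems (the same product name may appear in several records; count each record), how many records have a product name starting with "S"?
0

Schema mapping: "product_name" (warehouse_alpha) = "item_name" (warehouse_beta) = product name

Records with product name starting with "S" in warehouse_alpha: 0
Records with product name starting with "S" in warehouse_beta: 0

Total: 0 + 0 = 0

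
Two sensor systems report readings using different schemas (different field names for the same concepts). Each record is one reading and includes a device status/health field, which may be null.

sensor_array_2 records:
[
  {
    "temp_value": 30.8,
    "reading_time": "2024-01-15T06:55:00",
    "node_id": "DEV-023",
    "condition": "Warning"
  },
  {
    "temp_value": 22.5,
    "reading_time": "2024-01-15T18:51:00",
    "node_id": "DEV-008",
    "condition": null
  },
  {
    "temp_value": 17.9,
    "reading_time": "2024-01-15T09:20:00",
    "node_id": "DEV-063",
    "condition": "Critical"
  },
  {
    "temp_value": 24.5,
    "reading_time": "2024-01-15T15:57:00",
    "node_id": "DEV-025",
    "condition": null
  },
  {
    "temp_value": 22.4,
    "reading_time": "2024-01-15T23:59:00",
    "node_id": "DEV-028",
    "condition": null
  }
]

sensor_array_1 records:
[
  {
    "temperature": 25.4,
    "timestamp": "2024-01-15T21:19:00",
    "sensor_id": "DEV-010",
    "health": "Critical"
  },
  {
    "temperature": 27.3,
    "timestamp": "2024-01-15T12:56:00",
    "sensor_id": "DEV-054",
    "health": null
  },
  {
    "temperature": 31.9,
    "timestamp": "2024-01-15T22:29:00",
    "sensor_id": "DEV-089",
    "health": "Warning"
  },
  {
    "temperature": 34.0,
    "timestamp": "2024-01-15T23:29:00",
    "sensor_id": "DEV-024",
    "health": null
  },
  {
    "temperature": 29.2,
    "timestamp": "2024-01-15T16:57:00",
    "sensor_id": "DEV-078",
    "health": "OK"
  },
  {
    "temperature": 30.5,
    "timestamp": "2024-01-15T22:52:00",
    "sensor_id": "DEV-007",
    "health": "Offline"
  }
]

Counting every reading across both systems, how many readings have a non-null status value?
6

Schema mapping: "condition" (sensor_array_2) = "health" (sensor_array_1) = status

Non-null in sensor_array_2: 2
Non-null in sensor_array_1: 4

Total non-null: 2 + 4 = 6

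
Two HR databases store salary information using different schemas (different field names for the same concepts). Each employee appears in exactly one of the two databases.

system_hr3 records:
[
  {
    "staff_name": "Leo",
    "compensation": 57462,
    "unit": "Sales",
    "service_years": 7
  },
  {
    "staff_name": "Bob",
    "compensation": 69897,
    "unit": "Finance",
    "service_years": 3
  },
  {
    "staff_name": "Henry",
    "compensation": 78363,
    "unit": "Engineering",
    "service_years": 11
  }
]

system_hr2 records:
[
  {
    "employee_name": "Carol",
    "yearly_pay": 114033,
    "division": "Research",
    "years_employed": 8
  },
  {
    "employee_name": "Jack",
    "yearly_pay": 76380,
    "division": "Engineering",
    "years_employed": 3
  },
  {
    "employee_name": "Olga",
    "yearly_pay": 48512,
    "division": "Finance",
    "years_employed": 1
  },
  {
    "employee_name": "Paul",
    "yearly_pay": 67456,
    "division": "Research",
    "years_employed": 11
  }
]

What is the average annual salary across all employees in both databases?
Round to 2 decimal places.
73157.57

Schema mapping: "compensation" (system_hr3) = "yearly_pay" (system_hr2) = annual salary

All salaries: [57462, 69897, 78363, 114033, 76380, 48512, 67456]
Sum: 512103
Count: 7
Average: 512103 / 7 = 73157.57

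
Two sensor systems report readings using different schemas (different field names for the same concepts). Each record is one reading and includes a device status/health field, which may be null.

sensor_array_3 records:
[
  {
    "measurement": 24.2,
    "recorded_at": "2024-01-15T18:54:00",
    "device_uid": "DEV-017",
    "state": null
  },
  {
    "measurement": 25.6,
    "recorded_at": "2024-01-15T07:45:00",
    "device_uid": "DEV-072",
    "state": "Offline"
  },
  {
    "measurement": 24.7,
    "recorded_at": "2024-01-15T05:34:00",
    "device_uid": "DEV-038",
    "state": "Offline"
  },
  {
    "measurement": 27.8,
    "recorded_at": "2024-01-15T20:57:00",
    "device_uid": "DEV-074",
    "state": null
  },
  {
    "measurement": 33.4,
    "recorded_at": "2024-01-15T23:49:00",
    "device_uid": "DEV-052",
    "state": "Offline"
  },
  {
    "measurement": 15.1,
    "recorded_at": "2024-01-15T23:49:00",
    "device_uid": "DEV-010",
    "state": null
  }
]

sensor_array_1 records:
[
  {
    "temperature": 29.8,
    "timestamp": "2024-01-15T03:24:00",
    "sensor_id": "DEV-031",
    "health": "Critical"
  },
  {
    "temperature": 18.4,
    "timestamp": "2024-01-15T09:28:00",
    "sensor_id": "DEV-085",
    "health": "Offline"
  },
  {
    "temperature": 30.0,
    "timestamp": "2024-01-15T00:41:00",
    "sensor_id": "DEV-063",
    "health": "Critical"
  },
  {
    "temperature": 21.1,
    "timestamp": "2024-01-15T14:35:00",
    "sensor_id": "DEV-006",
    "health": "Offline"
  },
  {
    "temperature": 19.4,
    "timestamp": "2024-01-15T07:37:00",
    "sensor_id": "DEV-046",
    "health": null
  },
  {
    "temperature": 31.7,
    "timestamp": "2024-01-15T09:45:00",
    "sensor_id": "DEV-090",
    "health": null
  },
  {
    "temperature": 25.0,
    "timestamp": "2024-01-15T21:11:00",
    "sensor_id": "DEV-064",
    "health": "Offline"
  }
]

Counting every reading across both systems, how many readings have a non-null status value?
8

Schema mapping: "state" (sensor_array_3) = "health" (sensor_array_1) = status

Non-null in sensor_array_3: 3
Non-null in sensor_array_1: 5

Total non-null: 3 + 5 = 8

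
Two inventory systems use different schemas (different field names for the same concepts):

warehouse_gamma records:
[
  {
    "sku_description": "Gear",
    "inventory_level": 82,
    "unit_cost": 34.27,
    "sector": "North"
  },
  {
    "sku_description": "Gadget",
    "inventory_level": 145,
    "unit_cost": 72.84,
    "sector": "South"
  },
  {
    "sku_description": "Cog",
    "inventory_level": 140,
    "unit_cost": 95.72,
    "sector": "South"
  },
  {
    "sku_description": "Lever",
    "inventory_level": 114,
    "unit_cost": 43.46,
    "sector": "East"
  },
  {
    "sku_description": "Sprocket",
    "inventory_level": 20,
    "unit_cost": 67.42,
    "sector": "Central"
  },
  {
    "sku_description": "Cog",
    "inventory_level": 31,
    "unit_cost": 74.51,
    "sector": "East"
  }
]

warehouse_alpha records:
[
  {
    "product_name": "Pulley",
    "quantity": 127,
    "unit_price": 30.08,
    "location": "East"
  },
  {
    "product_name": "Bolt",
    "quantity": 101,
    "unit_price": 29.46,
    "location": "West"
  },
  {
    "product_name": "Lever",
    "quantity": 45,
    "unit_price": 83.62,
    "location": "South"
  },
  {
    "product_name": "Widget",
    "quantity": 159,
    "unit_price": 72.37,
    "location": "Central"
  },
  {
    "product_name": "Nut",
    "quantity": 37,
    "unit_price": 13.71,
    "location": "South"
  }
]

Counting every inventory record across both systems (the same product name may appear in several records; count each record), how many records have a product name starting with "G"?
2

Schema mapping: "sku_description" (warehouse_gamma) = "product_name" (warehouse_alpha) = product name

Records with product name starting with "G" in warehouse_gamma: 2
Records with product name starting with "G" in warehouse_alpha: 0

Total: 2 + 0 = 2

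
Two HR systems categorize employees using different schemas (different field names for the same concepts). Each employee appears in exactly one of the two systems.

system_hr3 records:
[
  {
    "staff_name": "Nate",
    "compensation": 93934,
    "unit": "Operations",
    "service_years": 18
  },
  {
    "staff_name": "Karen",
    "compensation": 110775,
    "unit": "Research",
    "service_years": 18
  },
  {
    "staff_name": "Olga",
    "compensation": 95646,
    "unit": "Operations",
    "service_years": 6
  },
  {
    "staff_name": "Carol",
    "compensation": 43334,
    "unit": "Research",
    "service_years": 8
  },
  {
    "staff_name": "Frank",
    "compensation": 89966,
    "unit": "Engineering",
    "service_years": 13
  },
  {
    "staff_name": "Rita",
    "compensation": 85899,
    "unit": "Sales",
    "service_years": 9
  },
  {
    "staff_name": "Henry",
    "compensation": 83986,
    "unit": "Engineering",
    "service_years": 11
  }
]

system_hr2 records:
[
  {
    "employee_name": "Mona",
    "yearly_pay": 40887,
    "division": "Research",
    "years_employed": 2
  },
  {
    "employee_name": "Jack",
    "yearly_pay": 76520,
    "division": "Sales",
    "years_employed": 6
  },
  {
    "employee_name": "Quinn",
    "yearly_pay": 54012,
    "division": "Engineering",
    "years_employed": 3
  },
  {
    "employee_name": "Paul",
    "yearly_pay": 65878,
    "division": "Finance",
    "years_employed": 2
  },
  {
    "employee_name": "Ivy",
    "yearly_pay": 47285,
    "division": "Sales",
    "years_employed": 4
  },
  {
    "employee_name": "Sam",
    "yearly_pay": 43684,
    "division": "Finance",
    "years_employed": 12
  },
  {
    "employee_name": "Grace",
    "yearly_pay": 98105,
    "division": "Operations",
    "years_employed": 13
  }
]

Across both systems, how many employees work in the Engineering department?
3

Schema mapping: "unit" (system_hr3) = "division" (system_hr2) = department

Engineering employees in system_hr3: 2
Engineering employees in system_hr2: 1

Total in Engineering: 2 + 1 = 3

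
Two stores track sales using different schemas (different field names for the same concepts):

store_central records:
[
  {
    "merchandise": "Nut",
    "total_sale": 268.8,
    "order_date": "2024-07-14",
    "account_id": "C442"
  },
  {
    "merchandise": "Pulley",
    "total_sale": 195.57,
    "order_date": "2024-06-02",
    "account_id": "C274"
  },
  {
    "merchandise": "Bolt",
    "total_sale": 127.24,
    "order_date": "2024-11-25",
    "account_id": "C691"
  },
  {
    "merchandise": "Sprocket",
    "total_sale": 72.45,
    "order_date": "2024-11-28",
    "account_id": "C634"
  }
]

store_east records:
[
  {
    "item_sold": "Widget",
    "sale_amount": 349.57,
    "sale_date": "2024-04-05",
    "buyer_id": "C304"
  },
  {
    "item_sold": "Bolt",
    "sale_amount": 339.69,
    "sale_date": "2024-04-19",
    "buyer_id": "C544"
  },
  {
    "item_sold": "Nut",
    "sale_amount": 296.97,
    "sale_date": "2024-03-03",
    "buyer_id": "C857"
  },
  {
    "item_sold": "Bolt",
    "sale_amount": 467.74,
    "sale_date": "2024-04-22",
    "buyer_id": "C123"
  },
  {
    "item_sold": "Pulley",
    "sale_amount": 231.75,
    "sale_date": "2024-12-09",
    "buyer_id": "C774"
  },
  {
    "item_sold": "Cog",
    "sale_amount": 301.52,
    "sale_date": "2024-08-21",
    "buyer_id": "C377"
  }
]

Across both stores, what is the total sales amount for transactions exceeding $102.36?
2578.85

Schema mapping: "total_sale" (store_central) = "sale_amount" (store_east) = sale amount

Sum of sales > $102.36 in store_central: 591.61
Sum of sales > $102.36 in store_east: 1987.24

Total: 591.61 + 1987.24 = 2578.85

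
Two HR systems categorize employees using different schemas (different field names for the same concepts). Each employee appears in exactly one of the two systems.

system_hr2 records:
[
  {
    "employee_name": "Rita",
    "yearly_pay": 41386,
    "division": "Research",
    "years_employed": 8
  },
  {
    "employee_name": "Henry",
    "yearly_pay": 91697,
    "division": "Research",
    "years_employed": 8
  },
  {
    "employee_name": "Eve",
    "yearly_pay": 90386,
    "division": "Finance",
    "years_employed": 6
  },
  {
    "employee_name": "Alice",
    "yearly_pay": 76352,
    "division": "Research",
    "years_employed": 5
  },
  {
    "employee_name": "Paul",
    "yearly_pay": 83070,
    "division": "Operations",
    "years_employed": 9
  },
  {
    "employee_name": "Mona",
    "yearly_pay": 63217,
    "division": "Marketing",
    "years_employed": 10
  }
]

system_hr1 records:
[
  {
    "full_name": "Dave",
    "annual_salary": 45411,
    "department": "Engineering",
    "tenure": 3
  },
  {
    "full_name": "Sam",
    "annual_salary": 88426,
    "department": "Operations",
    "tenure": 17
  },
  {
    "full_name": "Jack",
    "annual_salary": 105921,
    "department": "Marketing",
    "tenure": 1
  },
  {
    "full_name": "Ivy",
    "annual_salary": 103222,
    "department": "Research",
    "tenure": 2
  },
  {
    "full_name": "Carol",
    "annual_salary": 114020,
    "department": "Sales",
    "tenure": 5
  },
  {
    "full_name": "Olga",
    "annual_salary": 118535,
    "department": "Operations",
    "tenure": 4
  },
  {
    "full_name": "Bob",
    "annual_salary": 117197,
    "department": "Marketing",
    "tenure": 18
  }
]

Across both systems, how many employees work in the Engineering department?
1

Schema mapping: "division" (system_hr2) = "department" (system_hr1) = department

Engineering employees in system_hr2: 0
Engineering employees in system_hr1: 1

Total in Engineering: 0 + 1 = 1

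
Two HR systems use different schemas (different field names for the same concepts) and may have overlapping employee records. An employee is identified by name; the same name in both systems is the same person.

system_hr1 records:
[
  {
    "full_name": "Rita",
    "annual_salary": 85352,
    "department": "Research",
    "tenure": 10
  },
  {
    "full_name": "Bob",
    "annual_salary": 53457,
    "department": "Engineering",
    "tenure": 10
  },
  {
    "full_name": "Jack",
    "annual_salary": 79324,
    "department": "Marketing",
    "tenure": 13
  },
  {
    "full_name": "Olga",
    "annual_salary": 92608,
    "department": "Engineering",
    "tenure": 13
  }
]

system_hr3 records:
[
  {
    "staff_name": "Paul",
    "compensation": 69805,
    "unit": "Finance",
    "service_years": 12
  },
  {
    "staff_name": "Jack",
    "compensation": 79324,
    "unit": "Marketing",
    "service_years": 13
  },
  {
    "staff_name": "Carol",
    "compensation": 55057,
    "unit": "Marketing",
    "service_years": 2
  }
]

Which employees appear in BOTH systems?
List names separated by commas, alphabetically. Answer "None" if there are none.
Jack

Schema mapping: "full_name" (system_hr1) = "staff_name" (system_hr3) = employee name

Names in system_hr1: ['Bob', 'Jack', 'Olga', 'Rita']
Names in system_hr3: ['Carol', 'Jack', 'Paul']

Intersection: ['Jack']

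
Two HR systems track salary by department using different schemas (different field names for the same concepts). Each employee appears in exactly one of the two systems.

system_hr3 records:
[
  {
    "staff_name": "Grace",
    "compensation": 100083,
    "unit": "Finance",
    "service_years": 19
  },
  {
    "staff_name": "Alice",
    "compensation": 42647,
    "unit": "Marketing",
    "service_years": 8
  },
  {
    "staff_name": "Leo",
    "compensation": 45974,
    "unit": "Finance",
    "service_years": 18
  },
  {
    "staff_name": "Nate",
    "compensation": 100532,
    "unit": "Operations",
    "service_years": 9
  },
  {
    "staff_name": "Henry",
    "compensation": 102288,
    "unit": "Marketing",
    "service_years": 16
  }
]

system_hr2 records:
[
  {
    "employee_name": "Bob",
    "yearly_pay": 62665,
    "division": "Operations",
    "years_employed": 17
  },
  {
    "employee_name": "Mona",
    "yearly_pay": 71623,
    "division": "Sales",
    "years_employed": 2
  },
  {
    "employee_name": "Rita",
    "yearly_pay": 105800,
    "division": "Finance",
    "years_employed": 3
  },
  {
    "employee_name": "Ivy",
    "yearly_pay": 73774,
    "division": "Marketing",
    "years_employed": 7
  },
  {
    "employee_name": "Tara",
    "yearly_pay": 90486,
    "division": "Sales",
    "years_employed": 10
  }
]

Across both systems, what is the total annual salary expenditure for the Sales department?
162109

Schema mappings:
- "unit" (system_hr3) = "division" (system_hr2) = department
- "compensation" (system_hr3) = "yearly_pay" (system_hr2) = salary

Sales salaries from system_hr3: 0
Sales salaries from system_hr2: 162109

Total: 0 + 162109 = 162109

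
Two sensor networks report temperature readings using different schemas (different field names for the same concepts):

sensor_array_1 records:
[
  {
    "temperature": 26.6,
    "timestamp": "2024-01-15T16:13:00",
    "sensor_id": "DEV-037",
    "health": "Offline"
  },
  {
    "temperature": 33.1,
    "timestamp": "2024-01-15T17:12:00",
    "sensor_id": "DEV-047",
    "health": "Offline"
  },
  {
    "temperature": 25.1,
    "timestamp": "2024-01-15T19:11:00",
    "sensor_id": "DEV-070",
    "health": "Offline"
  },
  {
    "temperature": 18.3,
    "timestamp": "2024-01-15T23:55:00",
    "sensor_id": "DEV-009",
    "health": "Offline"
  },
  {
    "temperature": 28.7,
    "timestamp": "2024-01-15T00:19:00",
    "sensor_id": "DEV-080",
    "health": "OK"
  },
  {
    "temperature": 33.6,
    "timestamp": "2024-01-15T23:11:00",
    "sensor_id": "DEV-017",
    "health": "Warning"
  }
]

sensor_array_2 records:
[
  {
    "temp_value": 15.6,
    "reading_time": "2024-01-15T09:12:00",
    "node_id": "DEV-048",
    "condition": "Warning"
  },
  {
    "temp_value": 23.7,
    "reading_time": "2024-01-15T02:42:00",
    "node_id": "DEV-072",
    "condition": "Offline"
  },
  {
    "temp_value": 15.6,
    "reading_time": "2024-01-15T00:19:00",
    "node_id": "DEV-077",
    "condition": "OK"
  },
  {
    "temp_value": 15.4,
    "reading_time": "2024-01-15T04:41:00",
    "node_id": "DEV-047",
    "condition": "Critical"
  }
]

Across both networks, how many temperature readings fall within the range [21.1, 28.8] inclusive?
4

Schema mapping: "temperature" (sensor_array_1) = "temp_value" (sensor_array_2) = temperature

Readings in [21.1, 28.8] from sensor_array_1: 3
Readings in [21.1, 28.8] from sensor_array_2: 1

Total count: 3 + 1 = 4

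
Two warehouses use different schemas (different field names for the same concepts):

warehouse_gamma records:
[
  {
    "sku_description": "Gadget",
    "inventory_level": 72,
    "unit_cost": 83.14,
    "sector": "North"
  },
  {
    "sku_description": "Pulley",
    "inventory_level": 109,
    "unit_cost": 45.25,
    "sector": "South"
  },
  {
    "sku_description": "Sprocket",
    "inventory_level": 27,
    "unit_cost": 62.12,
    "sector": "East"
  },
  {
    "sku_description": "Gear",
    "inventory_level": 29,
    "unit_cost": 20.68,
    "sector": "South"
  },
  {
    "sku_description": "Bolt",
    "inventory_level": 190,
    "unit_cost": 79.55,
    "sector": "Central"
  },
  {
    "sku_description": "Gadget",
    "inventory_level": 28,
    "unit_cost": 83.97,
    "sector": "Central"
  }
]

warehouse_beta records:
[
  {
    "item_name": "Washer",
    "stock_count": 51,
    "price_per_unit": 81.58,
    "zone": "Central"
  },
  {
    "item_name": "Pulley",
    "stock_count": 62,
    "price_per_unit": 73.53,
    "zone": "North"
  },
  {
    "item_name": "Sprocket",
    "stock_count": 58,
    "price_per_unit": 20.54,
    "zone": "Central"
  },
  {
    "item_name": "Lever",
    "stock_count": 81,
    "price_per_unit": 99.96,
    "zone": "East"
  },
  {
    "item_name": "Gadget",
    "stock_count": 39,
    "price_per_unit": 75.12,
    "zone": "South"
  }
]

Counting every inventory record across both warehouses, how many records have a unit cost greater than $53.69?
8

Schema mapping: "unit_cost" (warehouse_gamma) = "price_per_unit" (warehouse_beta) = unit cost

Records > $53.69 in warehouse_gamma: 4
Records > $53.69 in warehouse_beta: 4

Total count: 4 + 4 = 8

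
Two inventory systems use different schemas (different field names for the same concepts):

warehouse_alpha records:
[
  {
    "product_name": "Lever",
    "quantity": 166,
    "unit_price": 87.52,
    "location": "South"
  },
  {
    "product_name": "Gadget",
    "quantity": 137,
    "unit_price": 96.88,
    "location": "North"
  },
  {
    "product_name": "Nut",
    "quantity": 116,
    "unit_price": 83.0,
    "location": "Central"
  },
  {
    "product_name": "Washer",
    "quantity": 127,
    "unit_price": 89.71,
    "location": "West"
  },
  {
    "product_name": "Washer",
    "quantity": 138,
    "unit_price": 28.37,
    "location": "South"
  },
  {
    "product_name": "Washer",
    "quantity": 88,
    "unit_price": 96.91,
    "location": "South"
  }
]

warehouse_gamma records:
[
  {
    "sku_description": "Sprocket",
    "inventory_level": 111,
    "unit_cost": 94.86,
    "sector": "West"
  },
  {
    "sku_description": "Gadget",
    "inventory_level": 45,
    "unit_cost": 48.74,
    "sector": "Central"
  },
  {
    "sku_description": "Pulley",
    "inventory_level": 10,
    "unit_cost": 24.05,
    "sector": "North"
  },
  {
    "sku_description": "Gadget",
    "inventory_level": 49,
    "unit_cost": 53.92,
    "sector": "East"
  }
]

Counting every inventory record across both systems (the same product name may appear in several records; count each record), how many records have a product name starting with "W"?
3

Schema mapping: "product_name" (warehouse_alpha) = "sku_description" (warehouse_gamma) = product name

Records with product name starting with "W" in warehouse_alpha: 3
Records with product name starting with "W" in warehouse_gamma: 0

Total: 3 + 0 = 3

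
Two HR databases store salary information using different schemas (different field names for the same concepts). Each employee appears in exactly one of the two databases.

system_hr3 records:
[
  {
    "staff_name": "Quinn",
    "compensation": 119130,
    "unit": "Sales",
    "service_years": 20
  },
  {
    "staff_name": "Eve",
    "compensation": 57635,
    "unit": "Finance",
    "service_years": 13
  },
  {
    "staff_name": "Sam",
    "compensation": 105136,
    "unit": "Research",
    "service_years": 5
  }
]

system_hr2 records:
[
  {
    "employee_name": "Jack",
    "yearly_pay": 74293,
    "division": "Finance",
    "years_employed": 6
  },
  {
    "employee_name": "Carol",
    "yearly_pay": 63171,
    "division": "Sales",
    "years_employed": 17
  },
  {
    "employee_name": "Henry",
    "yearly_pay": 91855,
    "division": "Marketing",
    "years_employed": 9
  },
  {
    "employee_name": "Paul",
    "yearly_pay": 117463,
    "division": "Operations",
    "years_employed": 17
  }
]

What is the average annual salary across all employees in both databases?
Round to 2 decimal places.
89811.86

Schema mapping: "compensation" (system_hr3) = "yearly_pay" (system_hr2) = annual salary

All salaries: [119130, 57635, 105136, 74293, 63171, 91855, 117463]
Sum: 628683
Count: 7
Average: 628683 / 7 = 89811.86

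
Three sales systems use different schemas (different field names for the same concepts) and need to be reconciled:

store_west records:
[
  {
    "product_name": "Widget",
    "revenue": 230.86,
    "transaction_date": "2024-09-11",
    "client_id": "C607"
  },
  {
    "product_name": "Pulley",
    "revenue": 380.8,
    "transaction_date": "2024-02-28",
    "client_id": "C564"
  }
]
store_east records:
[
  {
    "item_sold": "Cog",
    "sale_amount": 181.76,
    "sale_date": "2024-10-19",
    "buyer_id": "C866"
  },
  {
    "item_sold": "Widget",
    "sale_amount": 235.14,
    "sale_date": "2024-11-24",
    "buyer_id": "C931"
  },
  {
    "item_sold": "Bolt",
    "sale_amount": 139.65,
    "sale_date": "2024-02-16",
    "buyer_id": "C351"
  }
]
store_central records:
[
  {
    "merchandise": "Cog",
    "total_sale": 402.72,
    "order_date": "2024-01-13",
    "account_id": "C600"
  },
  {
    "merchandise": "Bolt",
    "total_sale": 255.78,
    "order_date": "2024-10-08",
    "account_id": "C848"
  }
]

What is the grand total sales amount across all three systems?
1826.71

Schema reconciliation - all amount fields map to sale amount:

store_west (revenue): 611.66
store_east (sale_amount): 556.55
store_central (total_sale): 658.5

Grand total: 1826.71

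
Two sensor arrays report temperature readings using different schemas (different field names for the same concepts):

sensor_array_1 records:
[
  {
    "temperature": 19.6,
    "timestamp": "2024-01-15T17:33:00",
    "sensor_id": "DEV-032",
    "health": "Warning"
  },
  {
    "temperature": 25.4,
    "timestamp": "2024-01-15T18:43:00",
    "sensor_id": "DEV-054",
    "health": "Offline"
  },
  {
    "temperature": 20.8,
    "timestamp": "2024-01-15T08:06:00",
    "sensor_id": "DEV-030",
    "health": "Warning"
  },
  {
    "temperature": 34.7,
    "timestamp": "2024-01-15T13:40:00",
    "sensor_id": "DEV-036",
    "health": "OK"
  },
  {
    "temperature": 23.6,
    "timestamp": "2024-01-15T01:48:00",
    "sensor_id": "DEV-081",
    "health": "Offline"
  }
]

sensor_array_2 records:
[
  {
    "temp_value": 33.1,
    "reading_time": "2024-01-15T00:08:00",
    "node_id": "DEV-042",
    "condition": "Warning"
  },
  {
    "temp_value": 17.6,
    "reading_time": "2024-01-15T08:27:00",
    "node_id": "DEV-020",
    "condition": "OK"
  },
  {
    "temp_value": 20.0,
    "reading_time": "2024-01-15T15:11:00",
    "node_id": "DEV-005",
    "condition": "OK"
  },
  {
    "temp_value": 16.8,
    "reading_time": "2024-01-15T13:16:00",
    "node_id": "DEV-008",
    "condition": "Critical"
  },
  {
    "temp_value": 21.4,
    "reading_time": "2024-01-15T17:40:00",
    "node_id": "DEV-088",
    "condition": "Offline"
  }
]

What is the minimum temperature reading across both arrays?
16.8

Schema mapping: "temperature" (sensor_array_1) = "temp_value" (sensor_array_2) = temperature reading

Minimum in sensor_array_1: 19.6
Minimum in sensor_array_2: 16.8

Overall minimum: min(19.6, 16.8) = 16.8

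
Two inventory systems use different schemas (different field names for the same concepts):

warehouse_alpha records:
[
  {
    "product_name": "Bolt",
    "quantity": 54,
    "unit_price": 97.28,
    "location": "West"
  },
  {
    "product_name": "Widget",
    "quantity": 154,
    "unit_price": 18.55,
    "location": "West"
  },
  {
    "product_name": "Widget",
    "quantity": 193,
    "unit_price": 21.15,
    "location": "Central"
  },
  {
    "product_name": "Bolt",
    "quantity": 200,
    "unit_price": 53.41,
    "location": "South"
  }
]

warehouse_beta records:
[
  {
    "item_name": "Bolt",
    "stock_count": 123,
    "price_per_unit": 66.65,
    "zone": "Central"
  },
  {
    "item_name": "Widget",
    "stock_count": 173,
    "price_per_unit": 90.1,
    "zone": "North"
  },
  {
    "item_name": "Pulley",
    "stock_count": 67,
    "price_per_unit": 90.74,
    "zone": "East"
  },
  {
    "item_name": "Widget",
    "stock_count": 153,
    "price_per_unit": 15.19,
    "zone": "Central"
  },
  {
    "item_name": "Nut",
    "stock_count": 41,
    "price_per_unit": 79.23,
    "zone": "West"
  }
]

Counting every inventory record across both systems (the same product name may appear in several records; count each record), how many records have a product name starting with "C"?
0

Schema mapping: "product_name" (warehouse_alpha) = "item_name" (warehouse_beta) = product name

Records with product name starting with "C" in warehouse_alpha: 0
Records with product name starting with "C" in warehouse_beta: 0

Total: 0 + 0 = 0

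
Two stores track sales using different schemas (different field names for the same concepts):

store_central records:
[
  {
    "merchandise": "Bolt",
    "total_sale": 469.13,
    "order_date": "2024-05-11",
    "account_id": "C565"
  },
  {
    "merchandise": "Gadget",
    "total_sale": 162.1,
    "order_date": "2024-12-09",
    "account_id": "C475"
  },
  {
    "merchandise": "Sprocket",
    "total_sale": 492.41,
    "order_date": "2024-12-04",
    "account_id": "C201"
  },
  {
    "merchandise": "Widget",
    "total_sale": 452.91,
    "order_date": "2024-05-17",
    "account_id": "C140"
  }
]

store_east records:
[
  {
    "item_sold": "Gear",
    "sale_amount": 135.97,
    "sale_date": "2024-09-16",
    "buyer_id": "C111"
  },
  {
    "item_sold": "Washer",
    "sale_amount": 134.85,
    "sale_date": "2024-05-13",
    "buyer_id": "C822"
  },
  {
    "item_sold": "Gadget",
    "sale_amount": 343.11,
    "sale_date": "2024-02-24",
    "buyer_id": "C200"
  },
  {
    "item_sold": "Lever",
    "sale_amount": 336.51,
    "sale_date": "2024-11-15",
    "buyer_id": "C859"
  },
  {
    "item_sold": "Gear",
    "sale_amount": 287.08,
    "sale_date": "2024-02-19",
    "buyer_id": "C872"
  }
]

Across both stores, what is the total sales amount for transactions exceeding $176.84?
2381.15

Schema mapping: "total_sale" (store_central) = "sale_amount" (store_east) = sale amount

Sum of sales > $176.84 in store_central: 1414.45
Sum of sales > $176.84 in store_east: 966.7

Total: 1414.45 + 966.7 = 2381.15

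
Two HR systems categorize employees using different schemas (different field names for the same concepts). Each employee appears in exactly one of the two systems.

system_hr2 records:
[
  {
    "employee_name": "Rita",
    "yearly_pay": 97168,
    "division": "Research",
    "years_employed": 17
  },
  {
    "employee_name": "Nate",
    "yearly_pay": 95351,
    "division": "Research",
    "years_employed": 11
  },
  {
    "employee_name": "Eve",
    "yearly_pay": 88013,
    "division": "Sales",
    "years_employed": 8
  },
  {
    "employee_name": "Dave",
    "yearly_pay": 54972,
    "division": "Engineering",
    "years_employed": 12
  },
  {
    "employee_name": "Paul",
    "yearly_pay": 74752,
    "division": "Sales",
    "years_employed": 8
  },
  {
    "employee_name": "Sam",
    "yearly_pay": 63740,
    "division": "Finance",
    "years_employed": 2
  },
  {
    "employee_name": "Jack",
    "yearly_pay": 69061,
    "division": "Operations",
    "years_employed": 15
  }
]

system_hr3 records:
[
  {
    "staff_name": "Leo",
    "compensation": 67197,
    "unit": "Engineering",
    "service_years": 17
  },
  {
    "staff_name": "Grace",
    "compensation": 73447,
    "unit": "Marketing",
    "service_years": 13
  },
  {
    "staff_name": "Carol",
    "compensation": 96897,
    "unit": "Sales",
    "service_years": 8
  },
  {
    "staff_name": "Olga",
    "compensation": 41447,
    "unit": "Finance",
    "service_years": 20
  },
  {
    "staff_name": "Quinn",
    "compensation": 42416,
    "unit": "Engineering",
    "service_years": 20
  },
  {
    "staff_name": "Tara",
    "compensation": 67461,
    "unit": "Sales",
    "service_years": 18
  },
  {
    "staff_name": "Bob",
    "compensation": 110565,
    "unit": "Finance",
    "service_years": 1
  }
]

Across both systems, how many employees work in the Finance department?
3

Schema mapping: "division" (system_hr2) = "unit" (system_hr3) = department

Finance employees in system_hr2: 1
Finance employees in system_hr3: 2

Total in Finance: 1 + 2 = 3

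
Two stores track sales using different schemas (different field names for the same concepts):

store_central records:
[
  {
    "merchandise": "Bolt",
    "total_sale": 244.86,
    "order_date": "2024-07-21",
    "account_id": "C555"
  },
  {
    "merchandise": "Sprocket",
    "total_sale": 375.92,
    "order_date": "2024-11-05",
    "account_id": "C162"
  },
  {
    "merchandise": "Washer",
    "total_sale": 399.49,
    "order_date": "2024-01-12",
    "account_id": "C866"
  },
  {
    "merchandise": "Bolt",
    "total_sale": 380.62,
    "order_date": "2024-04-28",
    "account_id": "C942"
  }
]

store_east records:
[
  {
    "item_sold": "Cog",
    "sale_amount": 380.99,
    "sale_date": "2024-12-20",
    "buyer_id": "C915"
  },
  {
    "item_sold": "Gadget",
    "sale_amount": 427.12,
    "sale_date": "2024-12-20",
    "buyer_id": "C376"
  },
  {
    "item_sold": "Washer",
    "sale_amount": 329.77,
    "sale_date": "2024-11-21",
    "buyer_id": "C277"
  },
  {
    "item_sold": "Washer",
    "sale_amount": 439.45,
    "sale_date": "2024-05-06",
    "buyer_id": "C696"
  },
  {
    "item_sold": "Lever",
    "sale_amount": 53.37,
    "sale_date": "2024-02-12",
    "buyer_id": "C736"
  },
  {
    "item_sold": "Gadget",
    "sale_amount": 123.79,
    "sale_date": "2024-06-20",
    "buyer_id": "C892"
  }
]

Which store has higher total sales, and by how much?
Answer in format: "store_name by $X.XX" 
store_east by $353.60

Schema mapping: "total_sale" (store_central) = "sale_amount" (store_east) = sale amount

Total for store_central: 1400.89
Total for store_east: 1754.49

Difference: |1400.89 - 1754.49| = 353.60
store_east has higher sales by $353.60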